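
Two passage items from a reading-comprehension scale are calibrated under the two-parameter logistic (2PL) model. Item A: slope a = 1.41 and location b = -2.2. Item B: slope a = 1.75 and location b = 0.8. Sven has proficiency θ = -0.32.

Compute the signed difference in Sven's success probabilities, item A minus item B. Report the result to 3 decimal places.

0.811

P(θ) = 1 / (1 + exp(−a(θ − b)))
P_A = 0.9341
P_B = 0.1235
P_A − P_B = 0.8106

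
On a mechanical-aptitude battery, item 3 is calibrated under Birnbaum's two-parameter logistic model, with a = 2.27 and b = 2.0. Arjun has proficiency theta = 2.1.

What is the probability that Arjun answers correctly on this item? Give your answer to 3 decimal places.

P(theta) = 1 / (1 + exp(−a(theta − b)))
Exponent: 2.27 × (2.1 − 2.0) = 0.2270
1/(1 + e^{-0.2270}) = 0.5565

0.557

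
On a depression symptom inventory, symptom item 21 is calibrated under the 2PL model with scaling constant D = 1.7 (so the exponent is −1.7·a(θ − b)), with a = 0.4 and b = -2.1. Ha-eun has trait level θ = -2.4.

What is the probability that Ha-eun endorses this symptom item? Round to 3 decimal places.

0.449

P(θ) = 1 / (1 + exp(−D·a(θ − b)))
Exponent: 1.7 × 0.4 × (-2.4 − (-2.1)) = -0.2040
1/(1 + e^{0.2040}) = 0.4492
P = 0.4492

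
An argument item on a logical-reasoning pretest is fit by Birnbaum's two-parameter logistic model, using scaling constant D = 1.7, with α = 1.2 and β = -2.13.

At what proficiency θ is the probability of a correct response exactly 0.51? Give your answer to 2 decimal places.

P(θ) = 1 / (1 + exp(−D·α(θ − β)))
logit = ln(0.5100/0.4900) = 0.0400
θ = β + logit/(1.7·α) = -2.13 + 0.0400/2.0400 = -2.1104

-2.11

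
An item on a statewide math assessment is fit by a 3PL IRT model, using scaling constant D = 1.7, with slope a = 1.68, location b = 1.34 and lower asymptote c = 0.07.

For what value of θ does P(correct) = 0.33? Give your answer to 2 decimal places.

1.01

P(θ) = c + (1 − c) · 1 / (1 + exp(−D·a(θ − b)))
Remove guessing floor: (0.33 − 0.07)/(1 − 0.07) = 0.2796
logit = ln(0.2796/0.7204) = -0.9466
θ = b + logit/(1.7·a) = 1.34 + (-0.9466)/2.8560 = 1.0086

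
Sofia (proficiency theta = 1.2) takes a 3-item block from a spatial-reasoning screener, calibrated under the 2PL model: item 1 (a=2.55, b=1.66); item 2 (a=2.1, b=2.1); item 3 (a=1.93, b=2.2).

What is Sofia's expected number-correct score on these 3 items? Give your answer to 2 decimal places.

P(theta) = 1 / (1 + exp(−a(theta − b)))
P_1 = 1/(1+e^{1.1730}) = 0.2363
P_2 = 1/(1+e^{1.8900}) = 0.1312
P_3 = 1/(1+e^{1.9300}) = 0.1268
E[score] = 0.2363 + 0.1312 + 0.1268 = 0.4943

0.49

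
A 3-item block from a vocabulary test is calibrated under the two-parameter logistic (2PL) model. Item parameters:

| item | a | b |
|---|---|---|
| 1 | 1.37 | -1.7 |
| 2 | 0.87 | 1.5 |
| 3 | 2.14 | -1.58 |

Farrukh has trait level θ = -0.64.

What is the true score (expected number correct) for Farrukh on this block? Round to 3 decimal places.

1.827

P(θ) = 1 / (1 + exp(−a(θ − b)))
P_1 = 1/(1+e^{-1.4522}) = 0.8103
P_2 = 1/(1+e^{1.8618}) = 0.1345
P_3 = 1/(1+e^{-2.0116}) = 0.8820
E[score] = 0.8103 + 0.1345 + 0.8820 = 1.8268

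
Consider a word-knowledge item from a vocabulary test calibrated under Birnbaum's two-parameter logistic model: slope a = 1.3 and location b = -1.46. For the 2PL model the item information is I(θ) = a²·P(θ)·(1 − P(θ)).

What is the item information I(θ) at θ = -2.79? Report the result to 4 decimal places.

P = 1/(1+e^{1.7290}) = 0.1507
P(1−P) = 0.1507 × 0.8493 = 0.1280
I = a² × P(1−P) = 1.3² × 0.1280 = 0.21632

0.2163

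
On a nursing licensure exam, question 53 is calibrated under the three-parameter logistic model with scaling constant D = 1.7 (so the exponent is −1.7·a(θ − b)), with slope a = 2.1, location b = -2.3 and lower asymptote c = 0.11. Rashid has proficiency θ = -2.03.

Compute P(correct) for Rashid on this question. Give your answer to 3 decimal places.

0.754

P(θ) = c + (1 − c) · 1 / (1 + exp(−D·a(θ − b)))
Exponent: 1.7 × 2.1 × (-2.03 − (-2.3)) = 0.9639
1/(1 + e^{-0.9639}) = 0.7239
P = 0.11 + 0.89 × 0.7239 = 0.7543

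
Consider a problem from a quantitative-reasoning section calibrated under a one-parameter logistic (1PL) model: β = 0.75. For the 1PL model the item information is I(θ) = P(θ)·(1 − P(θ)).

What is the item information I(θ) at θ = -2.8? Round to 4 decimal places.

0.0271

P = 1/(1+e^{3.5500}) = 0.0279
P(1−P) = 0.0279 × 0.9721 = 0.0271
I = P(1−P) = 0.02714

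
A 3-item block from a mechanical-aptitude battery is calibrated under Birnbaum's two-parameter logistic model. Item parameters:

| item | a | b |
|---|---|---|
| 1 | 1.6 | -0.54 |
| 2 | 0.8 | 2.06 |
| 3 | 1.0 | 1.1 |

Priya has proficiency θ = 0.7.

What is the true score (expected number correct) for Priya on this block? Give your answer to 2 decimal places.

P(θ) = 1 / (1 + exp(−a(θ − b)))
P_1 = 1/(1+e^{-1.9840}) = 0.8791
P_2 = 1/(1+e^{1.0880}) = 0.2520
P_3 = 1/(1+e^{0.4000}) = 0.4013
E[score] = 0.8791 + 0.2520 + 0.4013 = 1.5324

1.53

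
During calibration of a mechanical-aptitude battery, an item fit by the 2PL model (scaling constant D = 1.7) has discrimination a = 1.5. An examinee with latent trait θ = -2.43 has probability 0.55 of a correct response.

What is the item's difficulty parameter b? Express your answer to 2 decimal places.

P(θ) = 1 / (1 + exp(−D·a(θ − b)))
logit(0.55) = ln(0.55/0.45) = 0.2007
b = θ − logit/(1.7·a) = -2.43 − 0.2007/2.5500 = -2.5087

-2.51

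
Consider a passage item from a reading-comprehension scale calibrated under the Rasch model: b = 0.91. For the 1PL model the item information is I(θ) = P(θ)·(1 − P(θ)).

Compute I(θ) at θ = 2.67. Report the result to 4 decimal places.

0.1252

P = 1/(1+e^{-1.7600}) = 0.8532
P(1−P) = 0.8532 × 0.1468 = 0.1252
I = P(1−P) = 0.12524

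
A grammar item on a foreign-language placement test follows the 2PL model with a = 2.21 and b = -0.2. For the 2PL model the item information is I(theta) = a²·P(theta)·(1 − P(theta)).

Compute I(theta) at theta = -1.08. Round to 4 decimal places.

0.5346

P = 1/(1+e^{1.9448}) = 0.1251
P(1−P) = 0.1251 × 0.8749 = 0.1095
I = a² × P(1−P) = 2.21² × 0.1095 = 0.53464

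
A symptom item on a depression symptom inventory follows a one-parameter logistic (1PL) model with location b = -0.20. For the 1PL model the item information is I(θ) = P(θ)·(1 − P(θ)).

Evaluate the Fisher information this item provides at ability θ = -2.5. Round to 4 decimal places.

0.0828

P = 1/(1+e^{2.3000}) = 0.0911
P(1−P) = 0.0911 × 0.9089 = 0.0828
I = P(1−P) = 0.08282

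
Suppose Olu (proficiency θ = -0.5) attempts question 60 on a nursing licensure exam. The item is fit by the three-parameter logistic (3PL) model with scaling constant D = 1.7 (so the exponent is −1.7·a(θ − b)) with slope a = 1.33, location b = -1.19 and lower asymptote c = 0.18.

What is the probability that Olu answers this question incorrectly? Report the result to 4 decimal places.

P(θ) = c + (1 − c) · 1 / (1 + exp(−D·a(θ − b)))
Exponent: 1.7 × 1.33 × (-0.5 − (-1.19)) = 1.5601
1/(1 + e^{-1.5601}) = 0.8264
P = 0.18 + 0.82 × 0.8264 = 0.8576
P(incorrect) = 1 − 0.8576 = 0.1424

0.1424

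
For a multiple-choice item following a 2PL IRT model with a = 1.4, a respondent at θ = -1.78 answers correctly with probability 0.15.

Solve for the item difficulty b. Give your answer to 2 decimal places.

P(θ) = 1 / (1 + exp(−a(θ − b)))
logit(0.15) = ln(0.15/0.85) = -1.7346
b = θ − logit/(a) = -1.78 − (-1.7346)/1.4000 = -0.5410

-0.54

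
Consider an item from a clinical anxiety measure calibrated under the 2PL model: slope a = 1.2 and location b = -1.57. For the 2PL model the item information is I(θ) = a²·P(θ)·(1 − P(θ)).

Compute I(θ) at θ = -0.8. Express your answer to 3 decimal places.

P = 1/(1+e^{-0.9240}) = 0.7159
P(1−P) = 0.7159 × 0.2841 = 0.2034
I = a² × P(1−P) = 1.2² × 0.2034 = 0.29290

0.293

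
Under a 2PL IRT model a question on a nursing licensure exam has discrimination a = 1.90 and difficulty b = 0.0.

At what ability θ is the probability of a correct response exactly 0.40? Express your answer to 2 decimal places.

P(θ) = 1 / (1 + exp(−a(θ − b)))
logit = ln(0.4000/0.6000) = -0.4055
θ = b + logit/(a) = 0.0 + (-0.4055)/1.9000 = -0.2134

-0.21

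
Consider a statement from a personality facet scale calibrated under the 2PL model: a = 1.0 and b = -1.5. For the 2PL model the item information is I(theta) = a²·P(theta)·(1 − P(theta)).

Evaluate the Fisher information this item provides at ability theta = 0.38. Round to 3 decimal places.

P = 1/(1+e^{-1.8800}) = 0.8676
P(1−P) = 0.8676 × 0.1324 = 0.1149
I = a² × P(1−P) = 1.0² × 0.1149 = 0.11486

0.115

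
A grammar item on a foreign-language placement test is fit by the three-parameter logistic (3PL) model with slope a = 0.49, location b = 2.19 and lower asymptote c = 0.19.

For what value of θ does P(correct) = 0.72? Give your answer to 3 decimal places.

3.492

P(θ) = c + (1 − c) · 1 / (1 + exp(−a(θ − b)))
Remove guessing floor: (0.72 − 0.19)/(1 − 0.19) = 0.6543
logit = ln(0.6543/0.3457) = 0.6381
θ = b + logit/(a) = 2.19 + 0.6381/0.4900 = 3.4922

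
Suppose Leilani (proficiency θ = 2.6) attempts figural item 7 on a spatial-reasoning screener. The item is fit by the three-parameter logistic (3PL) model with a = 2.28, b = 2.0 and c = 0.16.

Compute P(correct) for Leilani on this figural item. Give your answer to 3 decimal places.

P(θ) = c + (1 − c) · 1 / (1 + exp(−a(θ − b)))
Exponent: 2.28 × (2.6 − 2.0) = 1.3680
1/(1 + e^{-1.3680}) = 0.7971
P = 0.16 + 0.84 × 0.7971 = 0.8295

0.830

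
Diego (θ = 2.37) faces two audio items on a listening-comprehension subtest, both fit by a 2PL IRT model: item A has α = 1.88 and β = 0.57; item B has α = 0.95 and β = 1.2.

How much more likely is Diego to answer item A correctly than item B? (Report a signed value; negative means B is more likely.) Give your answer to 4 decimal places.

P(θ) = 1 / (1 + exp(−α(θ − β)))
P_A = 0.9672
P_B = 0.7524
P_A − P_B = 0.2148

0.2148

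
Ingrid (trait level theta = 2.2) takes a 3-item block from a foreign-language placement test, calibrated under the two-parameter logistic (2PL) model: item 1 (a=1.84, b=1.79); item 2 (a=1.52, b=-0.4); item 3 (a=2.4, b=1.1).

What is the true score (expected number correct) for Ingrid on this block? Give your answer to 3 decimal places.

2.595

P(theta) = 1 / (1 + exp(−a(theta − b)))
P_1 = 1/(1+e^{-0.7544}) = 0.6801
P_2 = 1/(1+e^{-3.9520}) = 0.9811
P_3 = 1/(1+e^{-2.6400}) = 0.9334
E[score] = 0.6801 + 0.9811 + 0.9334 = 2.5947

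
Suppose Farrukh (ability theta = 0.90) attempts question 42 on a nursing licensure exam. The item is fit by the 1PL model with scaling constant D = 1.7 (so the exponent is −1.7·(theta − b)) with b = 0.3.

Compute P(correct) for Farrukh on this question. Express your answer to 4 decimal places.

P(theta) = 1 / (1 + exp(−D·(theta − b)))
Exponent: 1.7 × (0.90 − 0.3) = 1.0200
1/(1 + e^{-1.0200}) = 0.7350
P = 0.7350

0.7350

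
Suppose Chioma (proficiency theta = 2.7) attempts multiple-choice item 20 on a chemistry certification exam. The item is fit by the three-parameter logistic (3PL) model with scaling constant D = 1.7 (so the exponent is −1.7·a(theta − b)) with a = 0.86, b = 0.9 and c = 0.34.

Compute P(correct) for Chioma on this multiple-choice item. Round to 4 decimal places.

P(theta) = c + (1 − c) · 1 / (1 + exp(−D·a(theta − b)))
Exponent: 1.7 × 0.86 × (2.7 − 0.9) = 2.6316
1/(1 + e^{-2.6316}) = 0.9329
P = 0.34 + 0.66 × 0.9329 = 0.9557

0.9557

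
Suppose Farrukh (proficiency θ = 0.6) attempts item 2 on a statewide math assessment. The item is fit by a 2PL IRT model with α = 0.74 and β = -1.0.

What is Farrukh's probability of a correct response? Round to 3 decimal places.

0.766

P(θ) = 1 / (1 + exp(−α(θ − β)))
Exponent: 0.74 × (0.6 − (-1.0)) = 1.1840
1/(1 + e^{-1.1840}) = 0.7657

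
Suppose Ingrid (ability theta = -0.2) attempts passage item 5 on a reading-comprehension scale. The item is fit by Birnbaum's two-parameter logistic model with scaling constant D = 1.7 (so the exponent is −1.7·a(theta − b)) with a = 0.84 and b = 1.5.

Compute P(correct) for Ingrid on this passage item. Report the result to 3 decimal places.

P(theta) = 1 / (1 + exp(−D·a(theta − b)))
Exponent: 1.7 × 0.84 × (-0.2 − 1.5) = -2.4276
1/(1 + e^{2.4276}) = 0.0811
P = 0.0811

0.081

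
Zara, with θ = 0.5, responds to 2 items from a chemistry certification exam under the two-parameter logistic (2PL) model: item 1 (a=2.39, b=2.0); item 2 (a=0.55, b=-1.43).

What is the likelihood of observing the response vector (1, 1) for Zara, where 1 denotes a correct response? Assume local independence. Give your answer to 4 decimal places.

0.0201

P(θ) = 1 / (1 + exp(−a(θ − b)))
P_1 = 1/(1+e^{3.5850}) = 0.0270
P_2 = 1/(1+e^{-1.0615}) = 0.7430
L = P_1 × P_2 = 0.0270 × 0.7430 = 0.02005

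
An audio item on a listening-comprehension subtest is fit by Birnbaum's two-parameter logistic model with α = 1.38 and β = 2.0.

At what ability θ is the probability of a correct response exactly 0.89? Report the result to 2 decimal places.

P(θ) = 1 / (1 + exp(−α(θ − β)))
logit = ln(0.8900/0.1100) = 2.0907
θ = β + logit/(α) = 2.0 + 2.0907/1.3800 = 3.5150

3.52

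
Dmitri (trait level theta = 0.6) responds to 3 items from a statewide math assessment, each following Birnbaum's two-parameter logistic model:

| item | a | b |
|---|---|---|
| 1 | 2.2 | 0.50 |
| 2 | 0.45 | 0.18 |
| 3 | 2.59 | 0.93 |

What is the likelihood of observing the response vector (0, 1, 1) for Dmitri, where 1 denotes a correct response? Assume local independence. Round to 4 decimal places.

P(theta) = 1 / (1 + exp(−a(theta − b)))
P_1 = 1/(1+e^{-0.2200}) = 0.5548
P_2 = 1/(1+e^{-0.1890}) = 0.5471
P_3 = 1/(1+e^{0.8547}) = 0.2984
L = (1−P_1) × P_2 × P_3 = 0.4452 × 0.5471 × 0.2984 = 0.07270

0.0727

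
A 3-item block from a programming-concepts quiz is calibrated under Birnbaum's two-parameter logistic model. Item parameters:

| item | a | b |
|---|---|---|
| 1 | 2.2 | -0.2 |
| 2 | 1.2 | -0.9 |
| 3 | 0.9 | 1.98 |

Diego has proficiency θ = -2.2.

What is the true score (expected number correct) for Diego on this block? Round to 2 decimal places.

0.21

P(θ) = 1 / (1 + exp(−a(θ − b)))
P_1 = 1/(1+e^{4.4000}) = 0.0121
P_2 = 1/(1+e^{1.5600}) = 0.1736
P_3 = 1/(1+e^{3.7620}) = 0.0227
E[score] = 0.0121 + 0.1736 + 0.0227 = 0.2085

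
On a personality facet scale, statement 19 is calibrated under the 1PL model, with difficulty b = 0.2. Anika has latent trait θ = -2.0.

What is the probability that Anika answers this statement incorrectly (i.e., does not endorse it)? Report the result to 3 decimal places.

0.900

P(θ) = 1 / (1 + exp(−(θ − b)))
Exponent: (-2.0 − 0.2) = -2.2000
1/(1 + e^{2.2000}) = 0.0998
P = 0.0998
P(incorrect) = 1 − 0.0998 = 0.9002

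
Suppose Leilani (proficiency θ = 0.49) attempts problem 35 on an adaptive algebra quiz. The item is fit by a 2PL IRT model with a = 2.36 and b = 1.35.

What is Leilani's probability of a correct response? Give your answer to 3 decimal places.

P(θ) = 1 / (1 + exp(−a(θ − b)))
Exponent: 2.36 × (0.49 − 1.35) = -2.0296
1/(1 + e^{2.0296}) = 0.1161

0.116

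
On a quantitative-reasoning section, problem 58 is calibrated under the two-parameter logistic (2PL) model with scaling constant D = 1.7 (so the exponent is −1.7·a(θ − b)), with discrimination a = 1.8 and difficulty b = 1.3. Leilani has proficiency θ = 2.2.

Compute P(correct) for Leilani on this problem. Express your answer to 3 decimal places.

0.940

P(θ) = 1 / (1 + exp(−D·a(θ − b)))
Exponent: 1.7 × 1.8 × (2.2 − 1.3) = 2.7540
1/(1 + e^{-2.7540}) = 0.9401
P = 0.9401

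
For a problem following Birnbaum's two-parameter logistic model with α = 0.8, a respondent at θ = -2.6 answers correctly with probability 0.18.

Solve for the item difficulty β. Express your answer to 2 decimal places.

-0.70

P(θ) = 1 / (1 + exp(−α(θ − β)))
logit(0.18) = ln(0.18/0.82) = -1.5163
β = θ − logit/(α) = -2.6 − (-1.5163)/0.8000 = -0.7046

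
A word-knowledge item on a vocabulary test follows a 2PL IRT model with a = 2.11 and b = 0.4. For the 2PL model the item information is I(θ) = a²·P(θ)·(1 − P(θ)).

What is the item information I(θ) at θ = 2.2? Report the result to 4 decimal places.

0.0955

P = 1/(1+e^{-3.7980}) = 0.9781
P(1−P) = 0.9781 × 0.0219 = 0.0214
I = a² × P(1−P) = 2.11² × 0.0214 = 0.09547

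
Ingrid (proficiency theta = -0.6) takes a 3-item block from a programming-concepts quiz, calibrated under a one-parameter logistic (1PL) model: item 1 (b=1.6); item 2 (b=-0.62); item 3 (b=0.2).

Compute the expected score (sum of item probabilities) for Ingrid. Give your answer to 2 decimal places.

P(theta) = 1 / (1 + exp(−(theta − b)))
P_1 = 1/(1+e^{2.2000}) = 0.0998
P_2 = 1/(1+e^{-0.0200}) = 0.5050
P_3 = 1/(1+e^{0.8000}) = 0.3100
E[score] = 0.0998 + 0.5050 + 0.3100 = 0.9148

0.91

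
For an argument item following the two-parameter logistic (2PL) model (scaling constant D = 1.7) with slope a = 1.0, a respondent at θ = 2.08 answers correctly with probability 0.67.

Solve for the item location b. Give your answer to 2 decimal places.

1.66

P(θ) = 1 / (1 + exp(−D·a(θ − b)))
logit(0.67) = ln(0.67/0.33) = 0.7082
b = θ − logit/(1.7·a) = 2.08 − 0.7082/1.7000 = 1.6634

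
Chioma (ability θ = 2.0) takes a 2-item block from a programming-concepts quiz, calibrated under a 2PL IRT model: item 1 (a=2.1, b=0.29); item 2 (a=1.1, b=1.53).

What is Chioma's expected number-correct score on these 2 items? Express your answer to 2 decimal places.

1.60

P(θ) = 1 / (1 + exp(−a(θ − b)))
P_1 = 1/(1+e^{-3.5910}) = 0.9732
P_2 = 1/(1+e^{-0.5170}) = 0.6264
E[score] = 0.9732 + 0.6264 = 1.5996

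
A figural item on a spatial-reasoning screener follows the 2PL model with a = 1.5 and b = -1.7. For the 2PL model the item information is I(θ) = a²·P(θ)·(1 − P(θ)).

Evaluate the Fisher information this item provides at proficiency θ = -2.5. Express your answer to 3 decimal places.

0.400

P = 1/(1+e^{1.2000}) = 0.2315
P(1−P) = 0.2315 × 0.7685 = 0.1779
I = a² × P(1−P) = 1.5² × 0.1779 = 0.40026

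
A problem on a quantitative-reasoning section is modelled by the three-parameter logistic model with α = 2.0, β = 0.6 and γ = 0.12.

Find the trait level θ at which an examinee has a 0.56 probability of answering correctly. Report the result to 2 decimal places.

0.60

P(θ) = γ + (1 − γ) · 1 / (1 + exp(−α(θ − β)))
Remove guessing floor: (0.56 − 0.12)/(1 − 0.12) = 0.5000
logit = ln(0.5000/0.5000) = 0.0000
θ = β + logit/(α) = 0.6 + 0.0000/2.0000 = 0.6000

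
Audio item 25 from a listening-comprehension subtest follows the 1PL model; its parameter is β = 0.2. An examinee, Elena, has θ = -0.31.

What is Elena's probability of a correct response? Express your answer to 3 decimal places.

0.375

P(θ) = 1 / (1 + exp(−(θ − β)))
Exponent: (-0.31 − 0.2) = -0.5100
1/(1 + e^{0.5100}) = 0.3752
P = 0.3752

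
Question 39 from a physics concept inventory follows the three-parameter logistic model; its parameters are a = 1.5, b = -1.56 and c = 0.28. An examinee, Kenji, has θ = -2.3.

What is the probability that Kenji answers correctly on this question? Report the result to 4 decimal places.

P(θ) = c + (1 − c) · 1 / (1 + exp(−a(θ − b)))
Exponent: 1.5 × (-2.3 − (-1.56)) = -1.1100
1/(1 + e^{1.1100}) = 0.2479
P = 0.28 + 0.72 × 0.2479 = 0.4585

0.4585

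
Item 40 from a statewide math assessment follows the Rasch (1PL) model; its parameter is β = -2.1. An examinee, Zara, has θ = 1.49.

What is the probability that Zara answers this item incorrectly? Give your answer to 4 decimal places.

0.0269

P(θ) = 1 / (1 + exp(−(θ − β)))
Exponent: (1.49 − (-2.1)) = 3.5900
1/(1 + e^{-3.5900}) = 0.9731
P = 0.9731
P(incorrect) = 1 − 0.9731 = 0.0269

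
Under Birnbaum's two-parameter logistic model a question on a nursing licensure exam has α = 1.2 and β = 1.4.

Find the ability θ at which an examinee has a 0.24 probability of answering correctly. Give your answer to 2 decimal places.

0.44

P(θ) = 1 / (1 + exp(−α(θ − β)))
logit = ln(0.2400/0.7600) = -1.1527
θ = β + logit/(α) = 1.4 + (-1.1527)/1.2000 = 0.4394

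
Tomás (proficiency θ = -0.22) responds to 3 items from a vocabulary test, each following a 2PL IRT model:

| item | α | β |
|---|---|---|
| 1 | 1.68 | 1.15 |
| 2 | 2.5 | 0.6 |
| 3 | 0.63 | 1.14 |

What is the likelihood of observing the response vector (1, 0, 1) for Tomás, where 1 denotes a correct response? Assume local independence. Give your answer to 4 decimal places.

0.0240

P(θ) = 1 / (1 + exp(−α(θ − β)))
P_1 = 1/(1+e^{2.3016}) = 0.0910
P_2 = 1/(1+e^{2.0500}) = 0.1141
P_3 = 1/(1+e^{0.8568}) = 0.2980
L = P_1 × (1−P_2) × P_3 = 0.0910 × 0.8859 × 0.2980 = 0.02402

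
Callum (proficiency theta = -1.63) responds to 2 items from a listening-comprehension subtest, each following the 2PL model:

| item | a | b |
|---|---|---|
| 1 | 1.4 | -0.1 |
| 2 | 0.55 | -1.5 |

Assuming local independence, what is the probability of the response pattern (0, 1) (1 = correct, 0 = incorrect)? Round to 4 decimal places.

0.4315

P(theta) = 1 / (1 + exp(−a(theta − b)))
P_1 = 1/(1+e^{2.1420}) = 0.1051
P_2 = 1/(1+e^{0.0715}) = 0.4821
L = (1−P_1) × P_2 = 0.8949 × 0.4821 = 0.43147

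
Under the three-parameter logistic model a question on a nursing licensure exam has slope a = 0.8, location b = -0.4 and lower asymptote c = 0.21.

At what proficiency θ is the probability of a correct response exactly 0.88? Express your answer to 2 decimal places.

1.75

P(θ) = c + (1 − c) · 1 / (1 + exp(−a(θ − b)))
Remove guessing floor: (0.88 − 0.21)/(1 − 0.21) = 0.8481
logit = ln(0.8481/0.1519) = 1.7198
θ = b + logit/(a) = -0.4 + 1.7198/0.8000 = 1.7497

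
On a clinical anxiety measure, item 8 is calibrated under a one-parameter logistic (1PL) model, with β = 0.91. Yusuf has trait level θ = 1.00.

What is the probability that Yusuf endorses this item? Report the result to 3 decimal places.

0.522

P(θ) = 1 / (1 + exp(−(θ − β)))
Exponent: (1.00 − 0.91) = 0.0900
1/(1 + e^{-0.0900}) = 0.5225
P = 0.5225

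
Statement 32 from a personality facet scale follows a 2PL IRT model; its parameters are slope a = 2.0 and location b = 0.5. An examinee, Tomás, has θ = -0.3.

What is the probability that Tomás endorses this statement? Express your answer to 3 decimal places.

P(θ) = 1 / (1 + exp(−a(θ − b)))
Exponent: 2.0 × (-0.3 − 0.5) = -1.6000
1/(1 + e^{1.6000}) = 0.1680

0.168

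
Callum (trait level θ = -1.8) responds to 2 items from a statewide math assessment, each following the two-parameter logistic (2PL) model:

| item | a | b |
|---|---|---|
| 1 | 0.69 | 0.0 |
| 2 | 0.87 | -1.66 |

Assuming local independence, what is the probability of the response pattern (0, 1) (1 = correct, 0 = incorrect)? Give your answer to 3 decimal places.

P(θ) = 1 / (1 + exp(−a(θ − b)))
P_1 = 1/(1+e^{1.2420}) = 0.2241
P_2 = 1/(1+e^{0.1218}) = 0.4696
L = (1−P_1) × P_2 = 0.7759 × 0.4696 = 0.36436

0.364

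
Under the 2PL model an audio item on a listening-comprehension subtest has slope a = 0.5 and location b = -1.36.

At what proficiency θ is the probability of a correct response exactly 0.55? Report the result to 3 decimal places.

-0.959

P(θ) = 1 / (1 + exp(−a(θ − b)))
logit = ln(0.5500/0.4500) = 0.2007
θ = b + logit/(a) = -1.36 + 0.2007/0.5000 = -0.9587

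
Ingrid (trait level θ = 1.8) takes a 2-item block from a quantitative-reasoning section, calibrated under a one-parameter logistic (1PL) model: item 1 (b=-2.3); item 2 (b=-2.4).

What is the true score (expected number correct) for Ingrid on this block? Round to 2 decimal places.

1.97

P(θ) = 1 / (1 + exp(−(θ − b)))
P_1 = 1/(1+e^{-4.1000}) = 0.9837
P_2 = 1/(1+e^{-4.2000}) = 0.9852
E[score] = 0.9837 + 0.9852 = 1.9689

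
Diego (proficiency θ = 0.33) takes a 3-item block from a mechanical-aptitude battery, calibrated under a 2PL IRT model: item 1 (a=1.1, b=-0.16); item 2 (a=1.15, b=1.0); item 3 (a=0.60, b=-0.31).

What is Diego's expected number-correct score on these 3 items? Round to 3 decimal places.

1.543

P(θ) = 1 / (1 + exp(−a(θ − b)))
P_1 = 1/(1+e^{-0.5390}) = 0.6316
P_2 = 1/(1+e^{0.7705}) = 0.3164
P_3 = 1/(1+e^{-0.3840}) = 0.5948
E[score] = 0.6316 + 0.3164 + 0.5948 = 1.5428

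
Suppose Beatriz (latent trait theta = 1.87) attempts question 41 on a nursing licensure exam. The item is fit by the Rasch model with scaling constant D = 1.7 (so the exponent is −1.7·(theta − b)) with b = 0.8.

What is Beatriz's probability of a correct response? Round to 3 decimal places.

0.860

P(theta) = 1 / (1 + exp(−D·(theta − b)))
Exponent: 1.7 × (1.87 − 0.8) = 1.8190
1/(1 + e^{-1.8190}) = 0.8604
P = 0.8604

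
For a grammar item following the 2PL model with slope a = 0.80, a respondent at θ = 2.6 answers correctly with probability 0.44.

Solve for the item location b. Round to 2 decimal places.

P(θ) = 1 / (1 + exp(−a(θ − b)))
logit(0.44) = ln(0.44/0.56) = -0.2412
b = θ − logit/(a) = 2.6 − (-0.2412)/0.8000 = 2.9015

2.90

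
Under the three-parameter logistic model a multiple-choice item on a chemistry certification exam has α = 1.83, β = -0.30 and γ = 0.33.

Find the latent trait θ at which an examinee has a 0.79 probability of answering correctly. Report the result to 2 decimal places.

P(θ) = γ + (1 − γ) · 1 / (1 + exp(−α(θ − β)))
Remove guessing floor: (0.79 − 0.33)/(1 − 0.33) = 0.6866
logit = ln(0.6866/0.3134) = 0.7841
θ = β + logit/(α) = -0.30 + 0.7841/1.8300 = 0.1285

0.13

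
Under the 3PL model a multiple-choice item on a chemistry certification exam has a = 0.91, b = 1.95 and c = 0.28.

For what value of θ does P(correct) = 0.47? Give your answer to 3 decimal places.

0.823

P(θ) = c + (1 − c) · 1 / (1 + exp(−a(θ − b)))
Remove guessing floor: (0.47 − 0.28)/(1 − 0.28) = 0.2639
logit = ln(0.2639/0.7361) = -1.0259
θ = b + logit/(a) = 1.95 + (-1.0259)/0.9100 = 0.8227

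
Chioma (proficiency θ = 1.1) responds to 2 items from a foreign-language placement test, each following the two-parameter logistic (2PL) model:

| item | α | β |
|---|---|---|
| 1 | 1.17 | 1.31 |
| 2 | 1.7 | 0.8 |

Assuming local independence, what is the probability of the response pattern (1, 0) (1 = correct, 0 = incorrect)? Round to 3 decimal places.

P(θ) = 1 / (1 + exp(−α(θ − β)))
P_1 = 1/(1+e^{0.2457}) = 0.4389
P_2 = 1/(1+e^{-0.5100}) = 0.6248
L = P_1 × (1−P_2) = 0.4389 × 0.3752 = 0.16467

0.165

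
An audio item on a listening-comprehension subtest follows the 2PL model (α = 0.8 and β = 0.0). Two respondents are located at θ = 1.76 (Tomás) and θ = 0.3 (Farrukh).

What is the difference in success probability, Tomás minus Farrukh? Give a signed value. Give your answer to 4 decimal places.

P(θ) = 1 / (1 + exp(−α(θ − β)))
P(Tomás) = 0.8035  [exponent 1.4080]
P(Farrukh) = 0.5597  [exponent 0.2400]
Difference = 0.8035 − 0.5597 = 0.2437

0.2437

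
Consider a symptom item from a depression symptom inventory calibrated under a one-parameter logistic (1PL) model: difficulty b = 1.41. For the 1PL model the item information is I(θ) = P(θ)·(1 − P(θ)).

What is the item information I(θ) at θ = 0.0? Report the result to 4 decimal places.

0.1577

P = 1/(1+e^{1.4100}) = 0.1962
P(1−P) = 0.1962 × 0.8038 = 0.1577
I = P(1−P) = 0.15773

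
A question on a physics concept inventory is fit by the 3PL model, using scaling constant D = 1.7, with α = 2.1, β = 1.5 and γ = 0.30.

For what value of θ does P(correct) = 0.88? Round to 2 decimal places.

P(θ) = γ + (1 − γ) · 1 / (1 + exp(−D·α(θ − β)))
Remove guessing floor: (0.88 − 0.30)/(1 − 0.30) = 0.8286
logit = ln(0.8286/0.1714) = 1.5755
θ = β + logit/(1.7·α) = 1.5 + 1.5755/3.5700 = 1.9413

1.94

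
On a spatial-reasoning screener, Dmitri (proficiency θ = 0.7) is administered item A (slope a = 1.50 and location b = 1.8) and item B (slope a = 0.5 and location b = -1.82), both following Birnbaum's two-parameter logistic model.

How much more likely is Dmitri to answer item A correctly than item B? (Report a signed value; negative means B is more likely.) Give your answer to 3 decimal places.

-0.618

P(θ) = 1 / (1 + exp(−a(θ − b)))
P_A = 0.1611
P_B = 0.7790
P_A − P_B = -0.6179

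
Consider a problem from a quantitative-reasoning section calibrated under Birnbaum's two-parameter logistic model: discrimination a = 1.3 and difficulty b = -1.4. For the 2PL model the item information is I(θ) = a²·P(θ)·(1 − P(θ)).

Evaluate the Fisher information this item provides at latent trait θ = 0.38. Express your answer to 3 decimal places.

P = 1/(1+e^{-2.3140}) = 0.9100
P(1−P) = 0.9100 × 0.0900 = 0.0819
I = a² × P(1−P) = 1.3² × 0.0819 = 0.13837

0.138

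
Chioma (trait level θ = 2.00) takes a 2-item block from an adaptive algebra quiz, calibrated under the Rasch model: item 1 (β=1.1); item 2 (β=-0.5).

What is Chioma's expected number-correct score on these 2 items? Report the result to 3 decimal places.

1.635

P(θ) = 1 / (1 + exp(−(θ − β)))
P_1 = 1/(1+e^{-0.9000}) = 0.7109
P_2 = 1/(1+e^{-2.5000}) = 0.9241
E[score] = 0.7109 + 0.9241 = 1.6351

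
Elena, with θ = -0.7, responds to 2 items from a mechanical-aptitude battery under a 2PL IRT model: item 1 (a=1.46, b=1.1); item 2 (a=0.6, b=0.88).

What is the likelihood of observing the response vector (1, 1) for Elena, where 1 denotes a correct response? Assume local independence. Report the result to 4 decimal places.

P(θ) = 1 / (1 + exp(−a(θ − b)))
P_1 = 1/(1+e^{2.6280}) = 0.0674
P_2 = 1/(1+e^{0.9480}) = 0.2793
L = P_1 × P_2 = 0.0674 × 0.2793 = 0.01881

0.0188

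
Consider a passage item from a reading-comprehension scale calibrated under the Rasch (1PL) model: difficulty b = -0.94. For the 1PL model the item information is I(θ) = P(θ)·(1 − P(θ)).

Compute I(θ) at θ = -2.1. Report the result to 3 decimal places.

0.182

P = 1/(1+e^{1.1600}) = 0.2387
P(1−P) = 0.2387 × 0.7613 = 0.1817
I = P(1−P) = 0.18171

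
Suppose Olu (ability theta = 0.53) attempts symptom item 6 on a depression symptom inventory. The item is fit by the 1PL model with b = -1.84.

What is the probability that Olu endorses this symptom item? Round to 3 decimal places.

P(theta) = 1 / (1 + exp(−(theta − b)))
Exponent: (0.53 − (-1.84)) = 2.3700
1/(1 + e^{-2.3700}) = 0.9145
P = 0.9145

0.915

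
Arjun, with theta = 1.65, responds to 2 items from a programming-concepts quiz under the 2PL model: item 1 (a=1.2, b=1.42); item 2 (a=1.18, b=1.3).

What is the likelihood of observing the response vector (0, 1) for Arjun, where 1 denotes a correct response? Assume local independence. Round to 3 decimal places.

P(theta) = 1 / (1 + exp(−a(theta − b)))
P_1 = 1/(1+e^{-0.2760}) = 0.5686
P_2 = 1/(1+e^{-0.4130}) = 0.6018
L = (1−P_1) × P_2 = 0.4314 × 0.6018 = 0.25964

0.260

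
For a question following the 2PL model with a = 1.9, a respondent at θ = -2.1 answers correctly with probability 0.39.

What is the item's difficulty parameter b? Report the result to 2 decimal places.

P(θ) = 1 / (1 + exp(−a(θ − b)))
logit(0.39) = ln(0.39/0.61) = -0.4473
b = θ − logit/(a) = -2.1 − (-0.4473)/1.9000 = -1.8646

-1.86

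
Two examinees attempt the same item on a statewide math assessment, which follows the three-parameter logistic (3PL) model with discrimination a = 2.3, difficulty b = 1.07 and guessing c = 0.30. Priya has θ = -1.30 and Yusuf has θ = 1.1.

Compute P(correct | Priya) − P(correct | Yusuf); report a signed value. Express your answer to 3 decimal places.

-0.359

P(θ) = c + (1 − c) · 1 / (1 + exp(−a(θ − b)))
P(Priya) = 0.3030  [exponent -5.4510]
P(Yusuf) = 0.6621  [exponent 0.0690]
Difference = 0.3030 − 0.6621 = -0.3591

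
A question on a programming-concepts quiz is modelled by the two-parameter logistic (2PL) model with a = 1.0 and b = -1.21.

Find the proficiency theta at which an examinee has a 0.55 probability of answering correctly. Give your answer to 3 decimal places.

-1.009

P(theta) = 1 / (1 + exp(−a(theta − b)))
logit = ln(0.5500/0.4500) = 0.2007
theta = b + logit/(a) = -1.21 + 0.2007/1.0000 = -1.0093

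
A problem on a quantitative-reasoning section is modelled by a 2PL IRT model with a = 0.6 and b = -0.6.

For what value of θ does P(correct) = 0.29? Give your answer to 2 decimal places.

-2.09

P(θ) = 1 / (1 + exp(−a(θ − b)))
logit = ln(0.2900/0.7100) = -0.8954
θ = b + logit/(a) = -0.6 + (-0.8954)/0.6000 = -2.0923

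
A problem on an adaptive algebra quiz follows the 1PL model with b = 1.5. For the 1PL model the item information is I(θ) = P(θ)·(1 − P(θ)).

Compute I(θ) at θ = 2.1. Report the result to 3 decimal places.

P = 1/(1+e^{-0.6000}) = 0.6457
P(1−P) = 0.6457 × 0.3543 = 0.2288
I = P(1−P) = 0.22878

0.229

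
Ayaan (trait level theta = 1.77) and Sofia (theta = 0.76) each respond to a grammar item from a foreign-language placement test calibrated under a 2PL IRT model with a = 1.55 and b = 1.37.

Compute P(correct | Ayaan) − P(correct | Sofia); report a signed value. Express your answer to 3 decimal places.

0.370

P(theta) = 1 / (1 + exp(−a(theta − b)))
P(Ayaan) = 0.6502  [exponent 0.6200]
P(Sofia) = 0.2798  [exponent -0.9455]
Difference = 0.6502 − 0.2798 = 0.3704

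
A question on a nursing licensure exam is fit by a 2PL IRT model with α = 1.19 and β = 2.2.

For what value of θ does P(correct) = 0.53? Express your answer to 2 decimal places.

P(θ) = 1 / (1 + exp(−α(θ − β)))
logit = ln(0.5300/0.4700) = 0.1201
θ = β + logit/(α) = 2.2 + 0.1201/1.1900 = 2.3010

2.30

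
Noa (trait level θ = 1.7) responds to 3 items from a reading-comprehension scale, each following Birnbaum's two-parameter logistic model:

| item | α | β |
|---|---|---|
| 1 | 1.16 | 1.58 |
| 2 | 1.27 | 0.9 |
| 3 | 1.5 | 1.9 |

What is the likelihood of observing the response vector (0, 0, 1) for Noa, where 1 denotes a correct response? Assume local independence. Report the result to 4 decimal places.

P(θ) = 1 / (1 + exp(−α(θ − β)))
P_1 = 1/(1+e^{-0.1392}) = 0.5347
P_2 = 1/(1+e^{-1.0160}) = 0.7342
P_3 = 1/(1+e^{0.3000}) = 0.4256
L = (1−P_1) × (1−P_2) × P_3 = 0.4653 × 0.2658 × 0.4256 = 0.05263

0.0526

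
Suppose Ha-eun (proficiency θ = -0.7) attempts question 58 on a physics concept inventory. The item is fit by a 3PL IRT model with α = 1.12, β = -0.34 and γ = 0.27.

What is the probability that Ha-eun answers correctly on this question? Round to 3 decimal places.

P(θ) = γ + (1 − γ) · 1 / (1 + exp(−α(θ − β)))
Exponent: 1.12 × (-0.7 − (-0.34)) = -0.4032
1/(1 + e^{0.4032}) = 0.4005
P = 0.27 + 0.73 × 0.4005 = 0.5624

0.562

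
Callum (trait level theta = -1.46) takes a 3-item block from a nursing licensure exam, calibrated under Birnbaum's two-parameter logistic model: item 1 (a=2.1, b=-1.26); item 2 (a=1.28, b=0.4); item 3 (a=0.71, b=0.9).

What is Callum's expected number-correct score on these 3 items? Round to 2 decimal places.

0.64

P(theta) = 1 / (1 + exp(−a(theta − b)))
P_1 = 1/(1+e^{0.4200}) = 0.3965
P_2 = 1/(1+e^{2.3808}) = 0.0846
P_3 = 1/(1+e^{1.6756}) = 0.1577
E[score] = 0.3965 + 0.0846 + 0.1577 = 0.6388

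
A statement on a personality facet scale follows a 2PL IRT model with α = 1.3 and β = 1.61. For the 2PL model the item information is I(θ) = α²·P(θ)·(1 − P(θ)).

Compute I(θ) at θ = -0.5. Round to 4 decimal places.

P = 1/(1+e^{2.7430}) = 0.0605
P(1−P) = 0.0605 × 0.9395 = 0.0568
I = α² × P(1−P) = 1.3² × 0.0568 = 0.09603

0.0960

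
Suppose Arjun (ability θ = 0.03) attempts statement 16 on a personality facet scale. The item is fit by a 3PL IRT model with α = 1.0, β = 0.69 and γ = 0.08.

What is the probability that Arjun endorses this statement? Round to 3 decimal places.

P(θ) = γ + (1 − γ) · 1 / (1 + exp(−α(θ − β)))
Exponent: 1.0 × (0.03 − 0.69) = -0.6600
1/(1 + e^{0.6600}) = 0.3407
P = 0.08 + 0.92 × 0.3407 = 0.3935

0.393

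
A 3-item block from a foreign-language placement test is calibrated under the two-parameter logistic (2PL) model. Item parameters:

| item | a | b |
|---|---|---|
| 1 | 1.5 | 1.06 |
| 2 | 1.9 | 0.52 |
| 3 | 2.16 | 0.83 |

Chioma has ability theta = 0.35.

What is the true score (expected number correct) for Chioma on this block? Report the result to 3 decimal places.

0.938

P(theta) = 1 / (1 + exp(−a(theta − b)))
P_1 = 1/(1+e^{1.0650}) = 0.2564
P_2 = 1/(1+e^{0.3230}) = 0.4199
P_3 = 1/(1+e^{1.0368}) = 0.2618
E[score] = 0.2564 + 0.4199 + 0.2618 = 0.9381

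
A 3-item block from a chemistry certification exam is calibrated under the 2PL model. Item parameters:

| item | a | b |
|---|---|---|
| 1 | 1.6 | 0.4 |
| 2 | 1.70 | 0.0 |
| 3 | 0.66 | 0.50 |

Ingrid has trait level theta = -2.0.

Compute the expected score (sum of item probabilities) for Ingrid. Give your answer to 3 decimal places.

P(theta) = 1 / (1 + exp(−a(theta − b)))
P_1 = 1/(1+e^{3.8400}) = 0.0210
P_2 = 1/(1+e^{3.4000}) = 0.0323
P_3 = 1/(1+e^{1.6500}) = 0.1611
E[score] = 0.0210 + 0.0323 + 0.1611 = 0.2144

0.214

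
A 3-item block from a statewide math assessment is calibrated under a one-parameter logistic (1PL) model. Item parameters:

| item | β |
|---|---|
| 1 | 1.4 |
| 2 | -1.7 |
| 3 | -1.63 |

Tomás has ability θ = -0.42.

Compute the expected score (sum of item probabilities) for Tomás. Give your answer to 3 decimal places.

1.692

P(θ) = 1 / (1 + exp(−(θ − β)))
P_1 = 1/(1+e^{1.8200}) = 0.1394
P_2 = 1/(1+e^{-1.2800}) = 0.7824
P_3 = 1/(1+e^{-1.2100}) = 0.7703
E[score] = 0.1394 + 0.7824 + 0.7703 = 1.6922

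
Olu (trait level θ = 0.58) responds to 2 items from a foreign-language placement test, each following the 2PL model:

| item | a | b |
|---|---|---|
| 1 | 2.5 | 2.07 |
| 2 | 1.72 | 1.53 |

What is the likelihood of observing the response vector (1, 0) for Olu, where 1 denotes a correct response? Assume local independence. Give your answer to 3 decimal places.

0.020

P(θ) = 1 / (1 + exp(−a(θ − b)))
P_1 = 1/(1+e^{3.7250}) = 0.0235
P_2 = 1/(1+e^{1.6340}) = 0.1633
L = P_1 × (1−P_2) = 0.0235 × 0.8367 = 0.01970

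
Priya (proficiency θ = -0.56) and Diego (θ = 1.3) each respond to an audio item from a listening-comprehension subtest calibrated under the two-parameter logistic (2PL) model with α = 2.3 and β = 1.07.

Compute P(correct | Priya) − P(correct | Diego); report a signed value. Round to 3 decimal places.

-0.606

P(θ) = 1 / (1 + exp(−α(θ − β)))
P(Priya) = 0.0230  [exponent -3.7490]
P(Diego) = 0.6292  [exponent 0.5290]
Difference = 0.0230 − 0.6292 = -0.6063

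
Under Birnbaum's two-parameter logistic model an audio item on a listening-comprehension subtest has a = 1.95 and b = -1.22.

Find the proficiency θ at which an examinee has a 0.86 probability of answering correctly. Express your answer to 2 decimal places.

P(θ) = 1 / (1 + exp(−a(θ − b)))
logit = ln(0.8600/0.1400) = 1.8153
θ = b + logit/(a) = -1.22 + 1.8153/1.9500 = -0.2891

-0.29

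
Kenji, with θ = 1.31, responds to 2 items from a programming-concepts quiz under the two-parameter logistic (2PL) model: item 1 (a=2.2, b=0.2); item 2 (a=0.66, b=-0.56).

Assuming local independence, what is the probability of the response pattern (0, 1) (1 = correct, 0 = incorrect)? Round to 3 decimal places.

0.062

P(θ) = 1 / (1 + exp(−a(θ − b)))
P_1 = 1/(1+e^{-2.4420}) = 0.9200
P_2 = 1/(1+e^{-1.2342}) = 0.7746
L = (1−P_1) × P_2 = 0.0800 × 0.7746 = 0.06198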